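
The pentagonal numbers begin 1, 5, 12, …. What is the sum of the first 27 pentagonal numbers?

Σ i(3i−1)/2 = (3Σi² − Σi) / 2 over i = 1..27.
Σi = 378 and Σi² = 6930.
(3·6930 − 1·378) / 2 = 20412/2 = 10206.

10206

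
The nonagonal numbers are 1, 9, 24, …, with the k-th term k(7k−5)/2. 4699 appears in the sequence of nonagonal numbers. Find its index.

Set n(7n−5)/2 = 4699, giving 7n² − 5n − 9398 = 0.
The discriminant is 25 + 56·4699 = 263169, and √263169 = 513.
So n = (5 + 513) / 14 = 518/14 = 37.

37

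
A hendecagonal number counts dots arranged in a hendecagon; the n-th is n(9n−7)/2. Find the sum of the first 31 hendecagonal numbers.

45136

Σ i(9i−7)/2 = (9Σi² − 7Σi) / 2 over i = 1..31.
Σi = 496 and Σi² = 10416.
(9·10416 − 7·496) / 2 = 90272/2 = 45136.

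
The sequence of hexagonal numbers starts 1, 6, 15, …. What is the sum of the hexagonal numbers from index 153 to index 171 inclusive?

995334

Σ i(2i−1) = 2Σi² − Σi over i = 153..171.
Σi = 14706 − 11628 = 3078 and Σi² = 1681386 − 1182180 = 499206.
2·499206 − 1·3078 = 995334.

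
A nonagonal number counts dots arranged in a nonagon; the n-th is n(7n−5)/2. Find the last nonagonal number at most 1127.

Solve n(7n−5)/2 ≤ 1127 for integer n.
n = 18 gives 1089 ≤ 1127, while n = 19 gives 1216 > 1127; so the answer is 1089.

1089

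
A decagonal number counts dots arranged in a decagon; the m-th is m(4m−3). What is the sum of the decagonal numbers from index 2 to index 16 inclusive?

5575

Σ i(4i−3) = 4Σi² − 3Σi over i = 2..16.
Σi = 136 − 1 = 135 and Σi² = 1496 − 1 = 1495.
4·1495 − 3·135 = 5575.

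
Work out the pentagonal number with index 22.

22·(3·22 − 1)/2 = 22·65/2 = 715.

715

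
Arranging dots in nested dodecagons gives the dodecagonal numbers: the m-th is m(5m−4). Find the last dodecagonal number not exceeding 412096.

410697

Solve n(5n−4) ≤ 412096 for integer n.
n = 287 gives 410697 ≤ 412096, while n = 288 gives 413568 > 412096; so the answer is 410697.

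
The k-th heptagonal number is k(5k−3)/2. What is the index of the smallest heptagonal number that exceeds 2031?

Solve n(5n−3)/2 > 2031 for integer n.
The largest n with value ≤ 2031 is 28 (since 1918 ≤ 2031 < 2059), so the first above is n = 29, value 2059.

29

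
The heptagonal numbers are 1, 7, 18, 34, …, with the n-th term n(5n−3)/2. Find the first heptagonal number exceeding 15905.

Solve n(5n−3)/2 > 15905 for integer n.
The largest n with value ≤ 15905 is 80 (since 15880 ≤ 15905 < 16281), so the first above is n = 81, value 16281.

16281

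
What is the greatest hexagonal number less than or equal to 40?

Solve n(2n−1) ≤ 40 for integer n.
n = 4 gives 28 ≤ 40, while n = 5 gives 45 > 40; so the answer is 28.

28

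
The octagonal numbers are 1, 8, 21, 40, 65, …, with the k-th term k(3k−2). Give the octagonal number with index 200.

119600

200·(3·200 − 2) = 200·598 = 119600.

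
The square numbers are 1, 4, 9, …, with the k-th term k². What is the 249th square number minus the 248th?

497

n² − (n−1)² = 2n − 1, so 249² − 248² = 2·249 − 1 = 497.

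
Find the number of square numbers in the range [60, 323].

10

The n-th square number is n².
Smallest index with value ≥ 60: n = 8 (giving 64).
Largest index with value ≤ 323: n = 17 (giving 289).
Indices 8 through 17: 10 terms.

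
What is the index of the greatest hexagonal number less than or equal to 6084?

55

Solve n(2n−1) ≤ 6084 for integer n.
n = 55 gives 5995 ≤ 6084, while n = 56 gives 6216 > 6084; so the answer is index 55.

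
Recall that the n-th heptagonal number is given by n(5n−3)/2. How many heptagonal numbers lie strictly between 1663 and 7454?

28

The n-th heptagonal number is n(5n−3)/2.
Smallest index with value > 1663: n = 27 (giving 1782).
Largest index with value < 7454: n = 54 (giving 7209).
Indices 27 through 54: 28 terms.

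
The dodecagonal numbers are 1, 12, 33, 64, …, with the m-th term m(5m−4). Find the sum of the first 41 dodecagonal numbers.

115661

Σ i(5i−4) = 5Σi² − 4Σi over i = 1..41.
Σi = 861 and Σi² = 23821.
5·23821 − 4·861 = 115661.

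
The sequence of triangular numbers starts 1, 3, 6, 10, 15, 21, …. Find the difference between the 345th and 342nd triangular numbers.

345·346/2 = 59685 and 342·343/2 = 58653.
Difference: 59685 − 58653 = 1032.

1032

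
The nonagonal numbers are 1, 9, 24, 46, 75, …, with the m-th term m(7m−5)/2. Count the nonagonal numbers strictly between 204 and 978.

9

The n-th nonagonal number is n(7n−5)/2.
Smallest index with value > 204: n = 9 (giving 261).
Largest index with value < 978: n = 17 (giving 969).
Indices 9 through 17: 9 terms.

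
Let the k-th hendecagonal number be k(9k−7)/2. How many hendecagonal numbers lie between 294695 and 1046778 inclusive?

The n-th hendecagonal number is n(9n−7)/2.
Smallest index with value ≥ 294695: n = 257 (giving 296321).
Largest index with value ≤ 1046778: n = 482 (giving 1043771).
Indices 257 through 482: 226 terms.

226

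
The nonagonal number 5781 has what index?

41

Set n(7n−5)/2 = 5781, giving 7n² − 5n − 11562 = 0.
The discriminant is 25 + 56·5781 = 323761, and √323761 = 569.
So n = (5 + 569) / 14 = 574/14 = 41.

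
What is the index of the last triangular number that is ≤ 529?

32

Solve n(n+1)/2 ≤ 529 for integer n.
n = 32 gives 528 ≤ 529, while n = 33 gives 561 > 529; so the answer is index 32.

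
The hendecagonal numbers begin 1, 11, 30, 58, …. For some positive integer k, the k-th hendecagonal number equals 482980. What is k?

Set n(9n−7)/2 = 482980, giving 9n² − 7n − 965960 = 0.
So n = (7 + 5897) / 18 = 5904/18 = 328.

328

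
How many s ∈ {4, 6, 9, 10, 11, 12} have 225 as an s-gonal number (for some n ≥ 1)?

s = 4: P(4, 15) = 225. ✓
s = 6: P(6, 10) = 190 and P(6, 11) = 231; 225 is not s-gonal.
s = 9: P(9, 8) = 204 and P(9, 9) = 261; 225 is not s-gonal.
s = 10: P(10, 7) = 175 and P(10, 8) = 232; 225 is not s-gonal.
s = 11: P(11, 7) = 196 and P(11, 8) = 260; 225 is not s-gonal.
s = 12: P(12, 7) = 217 and P(12, 8) = 288; 225 is not s-gonal.
Hits: s ∈ {4} → 1.

1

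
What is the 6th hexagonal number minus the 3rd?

6·(2·6 − 1) = 66 and 3·(2·3 − 1) = 15.
Difference: 66 − 15 = 51.

51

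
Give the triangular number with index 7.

7·8/2 = 56/2 = 28.

28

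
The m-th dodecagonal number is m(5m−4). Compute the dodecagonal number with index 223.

247753

223·(5·223 − 4) = 223·1111 = 247753.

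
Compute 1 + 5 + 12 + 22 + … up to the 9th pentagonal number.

Σ i(3i−1)/2 = (3Σi² − Σi) / 2 over i = 1..9.
Σi = 45 and Σi² = 285.
(3·285 − 1·45) / 2 = 810/2 = 405.

405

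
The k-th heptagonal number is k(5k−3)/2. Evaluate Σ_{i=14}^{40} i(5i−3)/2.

52209

Σ i(5i−3)/2 = (5Σi² − 3Σi) / 2 over i = 14..40.
Σi = 820 − 91 = 729 and Σi² = 22140 − 819 = 21321.
(5·21321 − 3·729) / 2 = 104418/2 = 52209.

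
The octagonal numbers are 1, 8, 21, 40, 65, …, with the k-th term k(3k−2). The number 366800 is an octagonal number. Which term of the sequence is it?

350

Set n(3n−2) = 366800, giving 3n² − 2n − 366800 = 0.
The discriminant is 4 + 12·366800 = 4401604, and √4401604 = 2098.
So n = (2 + 2098) / 6 = 2100/6 = 350.
Check: 350·(3·350 − 2) = 366800. ✓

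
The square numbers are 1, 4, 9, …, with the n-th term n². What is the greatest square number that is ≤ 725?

Solve n² ≤ 725 for integer n.
n = 26 gives 676 ≤ 725, while n = 27 gives 729 > 725; so the answer is 676.

676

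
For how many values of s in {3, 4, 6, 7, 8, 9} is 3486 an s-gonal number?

2

s = 3: P(3, 83) = 3486. ✓
s = 4: P(4, 59) = 3481 and P(4, 60) = 3600; 3486 is not s-gonal.
s = 6: P(6, 42) = 3486. ✓
s = 7: P(7, 37) = 3367 and P(7, 38) = 3553; 3486 is not s-gonal.
s = 8: P(8, 34) = 3400 and P(8, 35) = 3605; 3486 is not s-gonal.
s = 9: P(9, 31) = 3286 and P(9, 32) = 3504; 3486 is not s-gonal.
Hits: s ∈ {3, 6} → 2.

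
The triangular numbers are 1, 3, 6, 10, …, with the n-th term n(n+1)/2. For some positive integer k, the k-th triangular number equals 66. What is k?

11

Set n(n+1)/2 = 66, giving n² + n − 132 = 0.
So n = (-1 + 23) / 2 = 22/2 = 11.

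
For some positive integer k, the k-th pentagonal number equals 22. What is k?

4

Set n(3n−1)/2 = 22, giving 3n² − n − 44 = 0.
The discriminant is 1 + 24·22 = 529, and √529 = 23.
So n = (1 + 23) / 6 = 24/6 = 4.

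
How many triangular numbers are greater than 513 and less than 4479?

63

The n-th triangular number is n(n+1)/2.
Smallest index with value > 513: n = 32 (giving 528).
Largest index with value < 4479: n = 94 (giving 4465).
Indices 32 through 94: 63 terms.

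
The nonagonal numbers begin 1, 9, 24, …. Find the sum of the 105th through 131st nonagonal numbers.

1313586

Σ i(7i−5)/2 = (7Σi² − 5Σi) / 2 over i = 105..131.
Σi = 8646 − 5460 = 3186 and Σi² = 757966 − 380380 = 377586.
(7·377586 − 5·3186) / 2 = 2627172/2 = 1313586.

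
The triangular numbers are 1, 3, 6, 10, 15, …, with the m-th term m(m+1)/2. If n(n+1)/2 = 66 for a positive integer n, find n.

Set n(n+1)/2 = 66, giving n² + n − 132 = 0.
So n = (-1 + 23) / 2 = 22/2 = 11.
Check: 11·12/2 = 66. ✓

11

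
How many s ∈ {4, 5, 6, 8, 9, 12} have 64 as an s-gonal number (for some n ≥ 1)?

s = 4: P(4, 8) = 64. ✓
s = 5: P(5, 6) = 51 and P(5, 7) = 70; 64 is not s-gonal.
s = 6: P(6, 5) = 45 and P(6, 6) = 66; 64 is not s-gonal.
s = 8: P(8, 4) = 40 and P(8, 5) = 65; 64 is not s-gonal.
s = 9: P(9, 4) = 46 and P(9, 5) = 75; 64 is not s-gonal.
s = 12: P(12, 4) = 64. ✓
Hits: s ∈ {4, 12} → 2.

2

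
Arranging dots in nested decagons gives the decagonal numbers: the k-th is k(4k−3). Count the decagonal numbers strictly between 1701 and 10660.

30

The n-th decagonal number is n(4n−3).
Smallest index with value > 1701: n = 22 (giving 1870).
Largest index with value < 10660: n = 51 (giving 10251).
Indices 22 through 51: 30 terms.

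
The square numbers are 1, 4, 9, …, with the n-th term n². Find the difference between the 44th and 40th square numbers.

44² = 1936 and 40² = 1600.
Difference: 1936 − 1600 = 336.

336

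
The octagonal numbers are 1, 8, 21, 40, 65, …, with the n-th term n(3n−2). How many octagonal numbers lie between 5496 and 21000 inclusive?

The n-th octagonal number is n(3n−2).
Smallest index with value ≥ 5496: n = 44 (giving 5720).
Largest index with value ≤ 21000: n = 84 (giving 21000).
Indices 44 through 84: 41 terms.

41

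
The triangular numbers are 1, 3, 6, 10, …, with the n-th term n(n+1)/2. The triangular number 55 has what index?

Set n(n+1)/2 = 55, giving n² + n − 110 = 0.
So n = (-1 + 21) / 2 = 20/2 = 10.
Check: 10·11/2 = 55. ✓

10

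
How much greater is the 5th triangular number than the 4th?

5

Consecutive triangular numbers differ by n: T_{5} − T_{4} = 5.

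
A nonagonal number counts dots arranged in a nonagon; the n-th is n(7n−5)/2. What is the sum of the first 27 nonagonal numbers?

23310

Σ i(7i−5)/2 = (7Σi² − 5Σi) / 2 over i = 1..27.
Σi = 378 and Σi² = 6930.
(7·6930 − 5·378) / 2 = 46620/2 = 23310.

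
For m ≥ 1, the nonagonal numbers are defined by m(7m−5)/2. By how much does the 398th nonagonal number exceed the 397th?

2780

Consecutive nonagonal numbers differ by 7n − 6: here 7·398 − 6 = 2780.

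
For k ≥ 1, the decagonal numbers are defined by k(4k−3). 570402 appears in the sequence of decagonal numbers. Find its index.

Set n(4n−3) = 570402, giving 4n² − 3n − 570402 = 0.
The discriminant is 9 + 16·570402 = 9126441, and √9126441 = 3021.
So n = (3 + 3021) / 8 = 3024/8 = 378.

378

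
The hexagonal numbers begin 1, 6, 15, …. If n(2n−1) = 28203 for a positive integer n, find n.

119

Set n(2n−1) = 28203, giving 2n² − n − 28203 = 0.
The discriminant is 1 + 8·28203 = 225625, and √225625 = 475.
So n = (1 + 475) / 4 = 476/4 = 119.
Check: 119·(2·119 − 1) = 28203. ✓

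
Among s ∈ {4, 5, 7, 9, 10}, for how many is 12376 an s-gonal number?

s = 4: P(4, 111) = 12321 and P(4, 112) = 12544; 12376 is not s-gonal.
s = 5: P(5, 91) = 12376. ✓
s = 7: P(7, 70) = 12145 and P(7, 71) = 12496; 12376 is not s-gonal.
s = 9: P(9, 59) = 12036 and P(9, 60) = 12450; 12376 is not s-gonal.
s = 10: P(10, 56) = 12376. ✓
Hits: s ∈ {5, 10} → 2.

2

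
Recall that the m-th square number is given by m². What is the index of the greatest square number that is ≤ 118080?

Solve n² ≤ 118080 for integer n.
n = 343 gives 117649 ≤ 118080, while n = 344 gives 118336 > 118080; so the answer is index 343.

343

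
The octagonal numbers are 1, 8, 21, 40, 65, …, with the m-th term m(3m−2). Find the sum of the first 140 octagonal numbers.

2753730

Σ i(3i−2) = 3Σi² − 2Σi over i = 1..140.
Σi = 9870 and Σi² = 924490.
3·924490 − 2·9870 = 2753730.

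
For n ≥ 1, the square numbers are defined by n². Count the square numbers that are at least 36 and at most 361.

14

The n-th square number is n².
Smallest index with value ≥ 36: n = 6 (giving 36).
Largest index with value ≤ 361: n = 19 (giving 361).
Indices 6 through 19: 14 terms.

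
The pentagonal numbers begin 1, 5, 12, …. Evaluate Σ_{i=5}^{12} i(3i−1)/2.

Σ i(3i−1)/2 = (3Σi² − Σi) / 2 over i = 5..12.
Σi = 78 − 10 = 68 and Σi² = 650 − 30 = 620.
(3·620 − 1·68) / 2 = 1792/2 = 896.

896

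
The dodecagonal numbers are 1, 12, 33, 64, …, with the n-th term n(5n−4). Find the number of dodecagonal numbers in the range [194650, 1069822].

The n-th dodecagonal number is n(5n−4).
Smallest index with value ≥ 194650: n = 198 (giving 195228).
Largest index with value ≤ 1069822: n = 462 (giving 1065372).
Indices 198 through 462: 265 terms.

265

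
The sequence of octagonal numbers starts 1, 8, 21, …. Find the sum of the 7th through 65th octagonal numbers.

Σ i(3i−2) = 3Σi² − 2Σi over i = 7..65.
Σi = 2145 − 21 = 2124 and Σi² = 93665 − 91 = 93574.
3·93574 − 2·2124 = 276474.

276474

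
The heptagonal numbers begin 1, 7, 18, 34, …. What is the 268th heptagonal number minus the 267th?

Consecutive heptagonal numbers differ by 5n − 4: here 5·268 − 4 = 1336.

1336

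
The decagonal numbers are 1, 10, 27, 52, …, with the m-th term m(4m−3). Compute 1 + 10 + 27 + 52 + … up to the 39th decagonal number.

Σ i(4i−3) = 4Σi² − 3Σi over i = 1..39.
Σi = 780 and Σi² = 20540.
4·20540 − 3·780 = 79820.

79820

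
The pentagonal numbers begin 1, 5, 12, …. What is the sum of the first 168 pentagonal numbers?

Σ i(3i−1)/2 = (3Σi² − Σi) / 2 over i = 1..168.
Σi = 14196 and Σi² = 1594684.
(3·1594684 − 1·14196) / 2 = 4769856/2 = 2384928.

2384928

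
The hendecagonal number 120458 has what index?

164

Set n(9n−7)/2 = 120458, giving 9n² − 7n − 240916 = 0.
The discriminant is 49 + 72·120458 = 8673025, and √8673025 = 2945.
So n = (7 + 2945) / 18 = 2952/18 = 164.
Check: 164·(9·164 − 7)/2 = 120458. ✓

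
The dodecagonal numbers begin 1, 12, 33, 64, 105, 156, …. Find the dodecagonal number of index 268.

The 268th dodecagonal number is n(5n−4) with n = 268.
268·(5·268 − 4) = 268·1336 = 358048.

358048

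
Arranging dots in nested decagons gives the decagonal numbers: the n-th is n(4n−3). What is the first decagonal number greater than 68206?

Solve n(4n−3) > 68206 for integer n.
The largest n with value ≤ 68206 is 130 (since 67210 ≤ 68206 < 68251), so the first above is n = 131, value 68251.

68251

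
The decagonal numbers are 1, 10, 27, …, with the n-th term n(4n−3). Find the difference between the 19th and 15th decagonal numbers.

19·(4·19 − 3) = 1387 and 15·(4·15 − 3) = 855.
Difference: 1387 − 855 = 532.

532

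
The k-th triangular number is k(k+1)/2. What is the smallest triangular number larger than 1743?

1770

Solve n(n+1)/2 > 1743 for integer n.
The largest n with value ≤ 1743 is 58 (since 1711 ≤ 1743 < 1770), so the first above is n = 59, value 1770.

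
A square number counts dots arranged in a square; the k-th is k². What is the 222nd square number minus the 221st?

n² − (n−1)² = 2n − 1, so 222² − 221² = 2·222 − 1 = 443.

443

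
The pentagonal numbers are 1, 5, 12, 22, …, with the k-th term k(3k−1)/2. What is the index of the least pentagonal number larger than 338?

Solve n(3n−1)/2 > 338 for integer n.
The largest n with value ≤ 338 is 15 (since 330 ≤ 338 < 376), so the first above is n = 16, value 376.

16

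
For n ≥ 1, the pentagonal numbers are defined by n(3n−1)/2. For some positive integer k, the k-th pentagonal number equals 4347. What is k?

54

Set n(3n−1)/2 = 4347, giving 3n² − n − 8694 = 0.
The discriminant is 1 + 24·4347 = 104329, and √104329 = 323.
So n = (1 + 323) / 6 = 324/6 = 54.
Check: 54·(3·54 − 1)/2 = 4347. ✓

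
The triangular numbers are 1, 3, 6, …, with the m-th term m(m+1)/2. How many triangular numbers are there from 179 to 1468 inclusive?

The n-th triangular number is n(n+1)/2.
Smallest index with value ≥ 179: n = 19 (giving 190).
Largest index with value ≤ 1468: n = 53 (giving 1431).
Indices 19 through 53: 35 terms.

35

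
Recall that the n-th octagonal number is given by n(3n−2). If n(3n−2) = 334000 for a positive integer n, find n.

Set n(3n−2) = 334000, giving 3n² − 2n − 334000 = 0.
The discriminant is 4 + 12·334000 = 4008004, and √4008004 = 2002.
So n = (2 + 2002) / 6 = 2004/6 = 334.
Check: 334·(3·334 − 2) = 334000. ✓

334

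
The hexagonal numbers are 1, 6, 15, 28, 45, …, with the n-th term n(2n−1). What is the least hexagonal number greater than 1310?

1326

Solve n(2n−1) > 1310 for integer n.
The largest n with value ≤ 1310 is 25 (since 1225 ≤ 1310 < 1326), so the first above is n = 26, value 1326.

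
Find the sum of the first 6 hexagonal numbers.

Σ i(2i−1) = 2Σi² − Σi over i = 1..6.
Σi = 21 and Σi² = 91.
2·91 − 1·21 = 161.

161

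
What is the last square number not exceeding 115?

100

Solve n² ≤ 115 for integer n.
n = 10 gives 100 ≤ 115, while n = 11 gives 121 > 115; so the answer is 100.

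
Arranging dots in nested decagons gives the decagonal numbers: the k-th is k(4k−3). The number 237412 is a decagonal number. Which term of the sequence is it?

Set n(4n−3) = 237412, giving 4n² − 3n − 237412 = 0.
The discriminant is 9 + 16·237412 = 3798601, and √3798601 = 1949.
So n = (3 + 1949) / 8 = 1952/8 = 244.

244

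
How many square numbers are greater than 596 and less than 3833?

37

The n-th square number is n².
Smallest index with value > 596: n = 25 (giving 625).
Largest index with value < 3833: n = 61 (giving 3721).
Indices 25 through 61: 37 terms.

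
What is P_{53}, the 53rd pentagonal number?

4187

The 53rd pentagonal number is n(3n−1)/2 with n = 53.
53·(3·53 − 1)/2 = 53·158/2 = 53·79 = 4187.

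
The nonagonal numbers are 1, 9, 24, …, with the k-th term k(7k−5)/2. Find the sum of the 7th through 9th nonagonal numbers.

619

Σ i(7i−5)/2 = (7Σi² − 5Σi) / 2 over i = 7..9.
Σi = 45 − 21 = 24 and Σi² = 285 − 91 = 194.
(7·194 − 5·24) / 2 = 1238/2 = 619.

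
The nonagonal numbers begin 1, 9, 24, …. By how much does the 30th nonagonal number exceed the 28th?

401

30·(7·30 − 5)/2 = 3075 and 28·(7·28 − 5)/2 = 2674.
Difference: 3075 − 2674 = 401.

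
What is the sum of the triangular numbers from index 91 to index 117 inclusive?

148239

Σ i(i+1)/2 = (Σi² + Σi) / 2 over i = 91..117.
Σi = 6903 − 4095 = 2808 and Σi² = 540735 − 247065 = 293670.
(1·293670 + 1·2808) / 2 = 296478/2 = 148239.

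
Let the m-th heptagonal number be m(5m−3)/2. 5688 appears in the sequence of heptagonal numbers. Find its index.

Set n(5n−3)/2 = 5688, giving 5n² − 3n − 11376 = 0.
The discriminant is 9 + 40·5688 = 227529, and √227529 = 477.
So n = (3 + 477) / 10 = 480/10 = 48.

48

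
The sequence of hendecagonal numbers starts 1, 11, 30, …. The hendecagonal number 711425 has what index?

398

Set n(9n−7)/2 = 711425, giving 9n² − 7n − 1422850 = 0.
The discriminant is 49 + 72·711425 = 51222649, and √51222649 = 7157.
So n = (7 + 7157) / 18 = 7164/18 = 398.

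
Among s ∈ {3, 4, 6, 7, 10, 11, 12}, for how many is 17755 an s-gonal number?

s = 3: P(3, 187) = 17578 and P(3, 188) = 17766; 17755 is not s-gonal.
s = 4: P(4, 133) = 17689 and P(4, 134) = 17956; 17755 is not s-gonal.
s = 6: P(6, 94) = 17578 and P(6, 95) = 17955; 17755 is not s-gonal.
s = 7: P(7, 84) = 17514 and P(7, 85) = 17935; 17755 is not s-gonal.
s = 10: P(10, 67) = 17755. ✓
s = 11: P(11, 63) = 17640 and P(11, 64) = 18208; 17755 is not s-gonal.
s = 12: P(12, 59) = 17169 and P(12, 60) = 17760; 17755 is not s-gonal.
Hits: s ∈ {10} → 1.

1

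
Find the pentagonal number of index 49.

3577

The 49th pentagonal number is n(3n−1)/2 with n = 49.
49·(3·49 − 1)/2 = 49·146/2 = 49·73 = 3577.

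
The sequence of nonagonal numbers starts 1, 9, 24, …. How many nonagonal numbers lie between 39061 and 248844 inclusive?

The n-th nonagonal number is n(7n−5)/2.
Smallest index with value ≥ 39061: n = 106 (giving 39061).
Largest index with value ≤ 248844: n = 267 (giving 248844).
Indices 106 through 267: 162 terms.

162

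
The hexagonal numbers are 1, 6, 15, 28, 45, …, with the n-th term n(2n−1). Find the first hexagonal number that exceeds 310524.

311655

Solve n(2n−1) > 310524 for integer n.
The largest n with value ≤ 310524 is 394 (since 310078 ≤ 310524 < 311655), so the first above is n = 395, value 311655.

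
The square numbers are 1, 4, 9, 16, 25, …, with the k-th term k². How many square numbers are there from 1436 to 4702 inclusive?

The n-th square number is n².
Smallest index with value ≥ 1436: n = 38 (giving 1444).
Largest index with value ≤ 4702: n = 68 (giving 4624).
Indices 38 through 68: 31 terms.

31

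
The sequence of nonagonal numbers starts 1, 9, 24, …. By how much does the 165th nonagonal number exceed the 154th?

165·(7·165 − 5)/2 = 94875 and 154·(7·154 − 5)/2 = 82621.
Difference: 94875 − 82621 = 12254.

12254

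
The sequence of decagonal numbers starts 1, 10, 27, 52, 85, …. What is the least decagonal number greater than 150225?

151515

Solve n(4n−3) > 150225 for integer n.
The largest n with value ≤ 150225 is 194 (since 149962 ≤ 150225 < 151515), so the first above is n = 195, value 151515.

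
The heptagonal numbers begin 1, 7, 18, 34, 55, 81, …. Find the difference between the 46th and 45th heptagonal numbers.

Consecutive heptagonal numbers differ by 5n − 4: here 5·46 − 4 = 226.

226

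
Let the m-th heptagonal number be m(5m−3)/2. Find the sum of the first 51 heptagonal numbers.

111826

Σ i(5i−3)/2 = (5Σi² − 3Σi) / 2 over i = 1..51.
Σi = 1326 and Σi² = 45526.
(5·45526 − 3·1326) / 2 = 223652/2 = 111826.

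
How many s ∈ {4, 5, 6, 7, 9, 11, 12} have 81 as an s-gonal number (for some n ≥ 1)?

2

s = 4: P(4, 9) = 81. ✓
s = 5: P(5, 7) = 70 and P(5, 8) = 92; 81 is not s-gonal.
s = 6: P(6, 6) = 66 and P(6, 7) = 91; 81 is not s-gonal.
s = 7: P(7, 6) = 81. ✓
s = 9: P(9, 5) = 75 and P(9, 6) = 111; 81 is not s-gonal.
s = 11: P(11, 4) = 58 and P(11, 5) = 95; 81 is not s-gonal.
s = 12: P(12, 4) = 64 and P(12, 5) = 105; 81 is not s-gonal.
Hits: s ∈ {4, 7} → 2.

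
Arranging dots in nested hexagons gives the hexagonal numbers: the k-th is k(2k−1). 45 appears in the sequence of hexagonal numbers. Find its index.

5

Set n(2n−1) = 45, giving 2n² − n − 45 = 0.
So n = (1 + 19) / 4 = 20/4 = 5.
Check: 5·(2·5 − 1) = 45. ✓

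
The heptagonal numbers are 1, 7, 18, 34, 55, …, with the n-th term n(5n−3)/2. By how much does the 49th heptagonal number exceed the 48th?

Consecutive heptagonal numbers differ by 5n − 4: here 5·49 − 4 = 241.

241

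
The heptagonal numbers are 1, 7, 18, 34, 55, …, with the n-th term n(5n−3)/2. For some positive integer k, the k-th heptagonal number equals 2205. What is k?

30

Set n(5n−3)/2 = 2205, giving 5n² − 3n − 4410 = 0.
The discriminant is 9 + 40·2205 = 88209, and √88209 = 297.
So n = (3 + 297) / 10 = 300/10 = 30.
Check: 30·(5·30 − 3)/2 = 2205. ✓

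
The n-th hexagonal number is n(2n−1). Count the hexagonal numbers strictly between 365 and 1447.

The n-th hexagonal number is n(2n−1).
Smallest index with value > 365: n = 14 (giving 378).
Largest index with value < 1447: n = 27 (giving 1431).
Indices 14 through 27: 14 terms.

14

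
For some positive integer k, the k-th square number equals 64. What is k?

8

We need n² = 64, so n = √64 = 8.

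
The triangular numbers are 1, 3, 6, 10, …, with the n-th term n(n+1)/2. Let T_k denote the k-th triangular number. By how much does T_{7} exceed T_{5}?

7·8/2 = 28 and 5·6/2 = 15.
Difference: 28 − 15 = 13.

13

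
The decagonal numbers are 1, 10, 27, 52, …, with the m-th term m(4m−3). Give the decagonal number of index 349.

486157

The 349th decagonal number is n(4n−3) with n = 349.
349·(4·349 − 3) = 349·1393 = 486157.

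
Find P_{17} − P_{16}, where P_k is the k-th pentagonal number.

49

Consecutive pentagonal numbers differ by 3n − 2: here 3·17 − 2 = 49.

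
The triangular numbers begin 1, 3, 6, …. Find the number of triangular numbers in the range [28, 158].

11

The n-th triangular number is n(n+1)/2.
Smallest index with value ≥ 28: n = 7 (giving 28).
Largest index with value ≤ 158: n = 17 (giving 153).
Indices 7 through 17: 11 terms.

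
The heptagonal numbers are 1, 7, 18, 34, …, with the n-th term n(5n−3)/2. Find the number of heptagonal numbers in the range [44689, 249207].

183

The n-th heptagonal number is n(5n−3)/2.
Smallest index with value ≥ 44689: n = 134 (giving 44689).
Largest index with value ≤ 249207: n = 316 (giving 249166).
Indices 134 through 316: 183 terms.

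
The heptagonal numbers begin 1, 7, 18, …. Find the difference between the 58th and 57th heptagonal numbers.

Consecutive heptagonal numbers differ by 5n − 4: here 5·58 − 4 = 286.

286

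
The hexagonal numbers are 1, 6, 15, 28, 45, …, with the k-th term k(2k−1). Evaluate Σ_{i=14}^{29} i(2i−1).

15128

Σ i(2i−1) = 2Σi² − Σi over i = 14..29.
Σi = 435 − 91 = 344 and Σi² = 8555 − 819 = 7736.
2·7736 − 1·344 = 15128.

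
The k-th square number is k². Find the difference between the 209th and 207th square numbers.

209² = 43681 and 207² = 42849.
Difference: 43681 − 42849 = 832.

832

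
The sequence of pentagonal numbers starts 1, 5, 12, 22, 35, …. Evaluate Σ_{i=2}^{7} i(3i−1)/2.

Σ i(3i−1)/2 = (3Σi² − Σi) / 2 over i = 2..7.
Σi = 28 − 1 = 27 and Σi² = 140 − 1 = 139.
(3·139 − 1·27) / 2 = 390/2 = 195.

195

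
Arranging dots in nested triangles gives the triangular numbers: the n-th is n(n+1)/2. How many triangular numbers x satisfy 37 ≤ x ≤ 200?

The n-th triangular number is n(n+1)/2.
Smallest index with value ≥ 37: n = 9 (giving 45).
Largest index with value ≤ 200: n = 19 (giving 190).
Indices 9 through 19: 11 terms.

11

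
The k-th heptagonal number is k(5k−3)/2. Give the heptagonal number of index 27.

27·(5·27 − 3)/2 = 27·132/2 = 27·66 = 1782.

1782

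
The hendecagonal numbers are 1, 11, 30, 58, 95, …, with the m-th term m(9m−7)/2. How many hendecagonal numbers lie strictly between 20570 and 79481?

The n-th hendecagonal number is n(9n−7)/2.
Smallest index with value > 20570: n = 69 (giving 21183).
Largest index with value < 79481: n = 133 (giving 79135).
Indices 69 through 133: 65 terms.

65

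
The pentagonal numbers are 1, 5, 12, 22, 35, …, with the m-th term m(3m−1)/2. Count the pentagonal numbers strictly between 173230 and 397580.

The n-th pentagonal number is n(3n−1)/2.
Smallest index with value > 173230: n = 341 (giving 174251).
Largest index with value < 397580: n = 514 (giving 396037).
Indices 341 through 514: 174 terms.

174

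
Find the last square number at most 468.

Solve n² ≤ 468 for integer n.
n = 21 gives 441 ≤ 468, while n = 22 gives 484 > 468; so the answer is 441.

441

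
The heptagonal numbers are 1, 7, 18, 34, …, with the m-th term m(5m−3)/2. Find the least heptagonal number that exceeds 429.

Solve n(5n−3)/2 > 429 for integer n.
The largest n with value ≤ 429 is 13 (since 403 ≤ 429 < 469), so the first above is n = 14, value 469.

469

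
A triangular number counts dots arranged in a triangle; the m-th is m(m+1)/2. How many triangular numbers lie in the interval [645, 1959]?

The n-th triangular number is n(n+1)/2.
Smallest index with value ≥ 645: n = 36 (giving 666).
Largest index with value ≤ 1959: n = 62 (giving 1953).
Indices 36 through 62: 27 terms.

27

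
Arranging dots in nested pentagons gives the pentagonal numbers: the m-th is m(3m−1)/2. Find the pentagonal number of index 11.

176

11·(3·11 − 1)/2 = 11·32/2 = 11·16 = 176.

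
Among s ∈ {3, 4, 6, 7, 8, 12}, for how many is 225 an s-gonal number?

s = 3: P(3, 20) = 210 and P(3, 21) = 231; 225 is not s-gonal.
s = 4: P(4, 15) = 225. ✓
s = 6: P(6, 10) = 190 and P(6, 11) = 231; 225 is not s-gonal.
s = 7: P(7, 9) = 189 and P(7, 10) = 235; 225 is not s-gonal.
s = 8: P(8, 9) = 225. ✓
s = 12: P(12, 7) = 217 and P(12, 8) = 288; 225 is not s-gonal.
Hits: s ∈ {4, 8} → 2.

2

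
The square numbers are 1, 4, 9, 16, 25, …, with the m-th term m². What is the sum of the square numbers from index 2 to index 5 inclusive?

Σ_{i=2}^{5} i² = 55 − 1 = 54.

54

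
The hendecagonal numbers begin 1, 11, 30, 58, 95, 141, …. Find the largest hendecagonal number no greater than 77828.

Solve n(9n−7)/2 ≤ 77828 for integer n.
n = 131 gives 76766 ≤ 77828, while n = 132 gives 77946 > 77828; so the answer is 76766.

76766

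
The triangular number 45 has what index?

Set n(n+1)/2 = 45, giving n² + n − 90 = 0.
The discriminant is 1 + 8·45 = 361, and √361 = 19.
So n = (-1 + 19) / 2 = 18/2 = 9.

9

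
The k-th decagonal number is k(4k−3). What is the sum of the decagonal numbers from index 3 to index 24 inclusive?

Σ i(4i−3) = 4Σi² − 3Σi over i = 3..24.
Σi = 300 − 3 = 297 and Σi² = 4900 − 5 = 4895.
4·4895 − 3·297 = 18689.

18689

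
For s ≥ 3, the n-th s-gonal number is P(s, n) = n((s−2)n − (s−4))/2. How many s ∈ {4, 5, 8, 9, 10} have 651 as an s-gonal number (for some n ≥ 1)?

2

s = 4: P(4, 25) = 625 and P(4, 26) = 676; 651 is not s-gonal.
s = 5: P(5, 21) = 651. ✓
s = 8: P(8, 15) = 645 and P(8, 16) = 736; 651 is not s-gonal.
s = 9: P(9, 14) = 651. ✓
s = 10: P(10, 13) = 637 and P(10, 14) = 742; 651 is not s-gonal.
Hits: s ∈ {5, 9} → 2.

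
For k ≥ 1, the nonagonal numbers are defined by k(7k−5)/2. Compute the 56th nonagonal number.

10836

The 56th nonagonal number is n(7n−5)/2 with n = 56.
56·(7·56 − 5)/2 = 56·387/2 = 10836.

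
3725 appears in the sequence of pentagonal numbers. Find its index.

50

Set n(3n−1)/2 = 3725, giving 3n² − n − 7450 = 0.
The discriminant is 1 + 24·3725 = 89401, and √89401 = 299.
So n = (1 + 299) / 6 = 300/6 = 50.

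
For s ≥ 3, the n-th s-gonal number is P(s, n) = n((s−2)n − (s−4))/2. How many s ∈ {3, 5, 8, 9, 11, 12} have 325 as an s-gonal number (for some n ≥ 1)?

2

s = 3: P(3, 25) = 325. ✓
s = 5: P(5, 14) = 287 and P(5, 15) = 330; 325 is not s-gonal.
s = 8: P(8, 10) = 280 and P(8, 11) = 341; 325 is not s-gonal.
s = 9: P(9, 10) = 325. ✓
s = 11: P(11, 8) = 260 and P(11, 9) = 333; 325 is not s-gonal.
s = 12: P(12, 8) = 288 and P(12, 9) = 369; 325 is not s-gonal.
Hits: s ∈ {3, 9} → 2.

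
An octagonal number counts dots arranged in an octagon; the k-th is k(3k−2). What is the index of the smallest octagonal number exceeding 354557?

345

Solve n(3n−2) > 354557 for integer n.
The largest n with value ≤ 354557 is 344 (since 354320 ≤ 354557 < 356385), so the first above is n = 345, value 356385.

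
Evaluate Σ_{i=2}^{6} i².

90

Σ_{i=2}^{6} i² = 91 − 1 = 90.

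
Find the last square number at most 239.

Solve n² ≤ 239 for integer n.
n = 15 gives 225 ≤ 239, while n = 16 gives 256 > 239; so the answer is 225.

225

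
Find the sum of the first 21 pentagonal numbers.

Σ i(3i−1)/2 = (3Σi² − Σi) / 2 over i = 1..21.
Σi = 231 and Σi² = 3311.
(3·3311 − 1·231) / 2 = 9702/2 = 4851.

4851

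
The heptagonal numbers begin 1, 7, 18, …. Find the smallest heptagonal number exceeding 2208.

Solve n(5n−3)/2 > 2208 for integer n.
The largest n with value ≤ 2208 is 30 (since 2205 ≤ 2208 < 2356), so the first above is n = 31, value 2356.

2356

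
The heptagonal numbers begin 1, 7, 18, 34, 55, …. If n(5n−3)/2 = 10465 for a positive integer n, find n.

65

Set n(5n−3)/2 = 10465, giving 5n² − 3n − 20930 = 0.
The discriminant is 9 + 40·10465 = 418609, and √418609 = 647.
So n = (3 + 647) / 10 = 650/10 = 65.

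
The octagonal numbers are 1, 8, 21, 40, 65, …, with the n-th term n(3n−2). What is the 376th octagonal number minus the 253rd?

376·(3·376 − 2) = 423376 and 253·(3·253 − 2) = 191521.
Difference: 423376 − 191521 = 231855.

231855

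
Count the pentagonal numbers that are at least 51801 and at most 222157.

The n-th pentagonal number is n(3n−1)/2.
Smallest index with value ≥ 51801: n = 186 (giving 51801).
Largest index with value ≤ 222157: n = 385 (giving 222145).
Indices 186 through 385: 200 terms.

200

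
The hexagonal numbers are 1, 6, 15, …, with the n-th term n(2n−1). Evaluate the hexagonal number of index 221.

97461

The 221st hexagonal number is n(2n−1) with n = 221.
221·(2·221 − 1) = 221·441 = 97461.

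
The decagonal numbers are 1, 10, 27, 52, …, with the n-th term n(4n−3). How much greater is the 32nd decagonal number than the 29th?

723

32·(4·32 − 3) = 4000 and 29·(4·29 − 3) = 3277.
Difference: 4000 − 3277 = 723.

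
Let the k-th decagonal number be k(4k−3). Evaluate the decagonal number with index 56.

12376

The 56th decagonal number is n(4n−3) with n = 56.
56·(4·56 − 3) = 56·221 = 12376.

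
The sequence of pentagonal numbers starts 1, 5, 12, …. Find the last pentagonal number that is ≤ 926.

Solve n(3n−1)/2 ≤ 926 for integer n.
n = 25 gives 925 ≤ 926, while n = 26 gives 1001 > 926; so the answer is 925.

925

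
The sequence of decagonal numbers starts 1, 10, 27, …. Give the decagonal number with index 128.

65152

The 128th decagonal number is n(4n−3) with n = 128.
128·(4·128 − 3) = 128·509 = 65152.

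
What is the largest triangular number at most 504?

Solve n(n+1)/2 ≤ 504 for integer n.
n = 31 gives 496 ≤ 504, while n = 32 gives 528 > 504; so the answer is 496.

496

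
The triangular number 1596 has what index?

Set n(n+1)/2 = 1596, giving n² + n − 3192 = 0.
So n = (-1 + 113) / 2 = 112/2 = 56.

56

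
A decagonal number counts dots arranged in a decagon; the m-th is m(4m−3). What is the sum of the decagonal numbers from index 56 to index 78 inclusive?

412413

Σ i(4i−3) = 4Σi² − 3Σi over i = 56..78.
Σi = 3081 − 1540 = 1541 and Σi² = 161239 − 56980 = 104259.
4·104259 − 3·1541 = 412413.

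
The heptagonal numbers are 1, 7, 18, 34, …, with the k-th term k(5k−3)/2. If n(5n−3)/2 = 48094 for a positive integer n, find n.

139

Set n(5n−3)/2 = 48094, giving 5n² − 3n − 96188 = 0.
The discriminant is 9 + 40·48094 = 1923769, and √1923769 = 1387.
So n = (3 + 1387) / 10 = 1390/10 = 139.
Check: 139·(5·139 − 3)/2 = 48094. ✓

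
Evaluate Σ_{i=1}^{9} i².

285

Σ_{i=1}^{9} i² = 9·10·19/6 = 285.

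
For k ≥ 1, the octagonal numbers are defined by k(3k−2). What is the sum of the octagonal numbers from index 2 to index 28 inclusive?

22329

Σ i(3i−2) = 3Σi² − 2Σi over i = 2..28.
Σi = 406 − 1 = 405 and Σi² = 7714 − 1 = 7713.
3·7713 − 2·405 = 22329.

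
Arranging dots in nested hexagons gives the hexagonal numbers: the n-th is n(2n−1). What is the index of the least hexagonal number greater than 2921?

Solve n(2n−1) > 2921 for integer n.
The largest n with value ≤ 2921 is 38 (since 2850 ≤ 2921 < 3003), so the first above is n = 39, value 3003.

39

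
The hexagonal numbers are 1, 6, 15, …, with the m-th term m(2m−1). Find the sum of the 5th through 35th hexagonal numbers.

29140

Σ i(2i−1) = 2Σi² − Σi over i = 5..35.
Σi = 630 − 10 = 620 and Σi² = 14910 − 30 = 14880.
2·14880 − 1·620 = 29140.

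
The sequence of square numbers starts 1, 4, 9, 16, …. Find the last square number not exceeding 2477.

2401

Solve n² ≤ 2477 for integer n.
n = 49 gives 2401 ≤ 2477, while n = 50 gives 2500 > 2477; so the answer is 2401.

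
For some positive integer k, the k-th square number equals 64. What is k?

We need n² = 64, so n = √64 = 8.

8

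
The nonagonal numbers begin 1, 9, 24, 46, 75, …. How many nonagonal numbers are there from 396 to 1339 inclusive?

The n-th nonagonal number is n(7n−5)/2.
Smallest index with value ≥ 396: n = 11 (giving 396).
Largest index with value ≤ 1339: n = 19 (giving 1216).
Indices 11 through 19: 9 terms.

9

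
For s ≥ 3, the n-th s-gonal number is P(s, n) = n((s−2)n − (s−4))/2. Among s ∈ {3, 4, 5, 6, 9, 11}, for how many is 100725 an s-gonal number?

2

s = 3: P(3, 448) = 100576 and P(3, 449) = 101025; 100725 is not s-gonal.
s = 4: P(4, 317) = 100489 and P(4, 318) = 101124; 100725 is not s-gonal.
s = 5: P(5, 259) = 100492 and P(5, 260) = 101270; 100725 is not s-gonal.
s = 6: P(6, 224) = 100128 and P(6, 225) = 101025; 100725 is not s-gonal.
s = 9: P(9, 170) = 100725. ✓
s = 11: P(11, 150) = 100725. ✓
Hits: s ∈ {9, 11} → 2.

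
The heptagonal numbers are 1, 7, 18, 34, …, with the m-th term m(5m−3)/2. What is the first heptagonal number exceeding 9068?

9211

Solve n(5n−3)/2 > 9068 for integer n.
The largest n with value ≤ 9068 is 60 (since 8910 ≤ 9068 < 9211), so the first above is n = 61, value 9211.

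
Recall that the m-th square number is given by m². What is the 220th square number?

The 220th square number is n² with n = 220.
220² = 48400.

48400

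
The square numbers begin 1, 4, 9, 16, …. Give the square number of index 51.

The 51st square number is n² with n = 51.
51² = 2601.

2601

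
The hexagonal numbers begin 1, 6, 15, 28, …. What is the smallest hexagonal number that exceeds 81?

91

Solve n(2n−1) > 81 for integer n.
The largest n with value ≤ 81 is 6 (since 66 ≤ 81 < 91), so the first above is n = 7, value 91.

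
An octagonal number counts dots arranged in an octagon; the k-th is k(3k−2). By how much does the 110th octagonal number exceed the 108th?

1304

110·(3·110 − 2) = 36080 and 108·(3·108 − 2) = 34776.
Difference: 36080 − 34776 = 1304.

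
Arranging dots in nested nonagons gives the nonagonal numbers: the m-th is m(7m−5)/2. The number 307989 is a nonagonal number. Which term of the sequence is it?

Set n(7n−5)/2 = 307989, giving 7n² − 5n − 615978 = 0.
The discriminant is 25 + 56·307989 = 17247409, and √17247409 = 4153.
So n = (5 + 4153) / 14 = 4158/14 = 297.
Check: 297·(7·297 − 5)/2 = 307989. ✓

297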